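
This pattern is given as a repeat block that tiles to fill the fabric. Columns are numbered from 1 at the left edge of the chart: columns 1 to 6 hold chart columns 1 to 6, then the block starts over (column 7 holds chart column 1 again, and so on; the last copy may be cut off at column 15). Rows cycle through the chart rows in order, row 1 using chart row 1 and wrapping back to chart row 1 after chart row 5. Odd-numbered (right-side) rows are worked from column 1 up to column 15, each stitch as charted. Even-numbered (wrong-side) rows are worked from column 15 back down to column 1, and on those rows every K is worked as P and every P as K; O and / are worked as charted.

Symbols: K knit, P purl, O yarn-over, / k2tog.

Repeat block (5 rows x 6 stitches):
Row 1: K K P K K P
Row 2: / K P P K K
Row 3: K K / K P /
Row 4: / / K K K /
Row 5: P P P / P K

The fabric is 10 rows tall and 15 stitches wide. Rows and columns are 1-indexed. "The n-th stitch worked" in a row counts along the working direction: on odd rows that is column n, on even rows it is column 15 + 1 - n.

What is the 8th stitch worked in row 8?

== STITCH ==
P

Derivation:
For row 8: chart row = ((8-1) mod 5) + 1 = 3; this is a WS (even) row.
Chart row 3 tiled across columns 1-15: K K / K P / K K / K P / K K /
WS: work from column 15 back to column 1 (reverse the tiled row), swapping K<->P (O and / unchanged).
Row 8 as worked: / P P / K P / P P / K P / P P
Stitch 8 in working order -> P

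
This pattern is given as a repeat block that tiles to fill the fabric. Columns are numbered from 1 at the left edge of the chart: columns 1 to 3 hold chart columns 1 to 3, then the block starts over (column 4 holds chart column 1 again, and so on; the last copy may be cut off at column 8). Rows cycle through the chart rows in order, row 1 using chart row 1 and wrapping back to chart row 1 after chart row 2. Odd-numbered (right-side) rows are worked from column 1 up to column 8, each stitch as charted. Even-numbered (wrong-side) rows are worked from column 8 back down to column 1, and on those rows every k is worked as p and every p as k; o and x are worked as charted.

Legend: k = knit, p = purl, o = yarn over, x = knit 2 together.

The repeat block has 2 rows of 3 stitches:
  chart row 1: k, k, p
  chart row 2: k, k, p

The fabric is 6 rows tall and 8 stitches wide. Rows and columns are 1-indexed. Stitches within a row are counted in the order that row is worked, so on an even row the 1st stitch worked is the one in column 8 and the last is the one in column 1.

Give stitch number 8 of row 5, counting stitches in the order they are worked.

For row 5: chart row = ((5-1) mod 2) + 1 = 1; this is a RS (odd) row.
Chart row 1 tiled across columns 1-8: k k p k k p k k
RS: work column 1 to column 8, symbols as charted — the tiled row is the row as worked.
Stitch 8 in working order -> k

Result:
k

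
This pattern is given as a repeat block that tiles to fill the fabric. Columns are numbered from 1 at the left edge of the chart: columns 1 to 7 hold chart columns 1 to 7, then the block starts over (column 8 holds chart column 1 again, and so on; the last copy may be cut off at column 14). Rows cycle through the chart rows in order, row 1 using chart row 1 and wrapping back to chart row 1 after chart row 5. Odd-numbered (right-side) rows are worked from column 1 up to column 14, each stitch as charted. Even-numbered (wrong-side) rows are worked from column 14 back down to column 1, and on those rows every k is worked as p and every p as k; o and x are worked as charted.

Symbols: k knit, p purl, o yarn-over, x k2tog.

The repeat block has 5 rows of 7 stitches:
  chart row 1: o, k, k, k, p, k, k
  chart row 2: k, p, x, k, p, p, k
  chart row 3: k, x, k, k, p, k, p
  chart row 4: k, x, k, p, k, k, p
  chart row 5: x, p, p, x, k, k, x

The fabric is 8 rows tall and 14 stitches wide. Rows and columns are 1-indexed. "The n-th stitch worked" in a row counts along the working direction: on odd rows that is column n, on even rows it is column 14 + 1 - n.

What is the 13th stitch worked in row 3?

Row 3 uses chart row ((3-1) mod 5)+1 = 3. Row 3 is odd, so RS.
Chart row 3 tiled across columns 1-14: k x k k p k p k x k k p k p
RS: work column 1 to column 14, symbols as charted — the tiled row is the row as worked.
The 13th stitch worked is k.

== STITCH ==
k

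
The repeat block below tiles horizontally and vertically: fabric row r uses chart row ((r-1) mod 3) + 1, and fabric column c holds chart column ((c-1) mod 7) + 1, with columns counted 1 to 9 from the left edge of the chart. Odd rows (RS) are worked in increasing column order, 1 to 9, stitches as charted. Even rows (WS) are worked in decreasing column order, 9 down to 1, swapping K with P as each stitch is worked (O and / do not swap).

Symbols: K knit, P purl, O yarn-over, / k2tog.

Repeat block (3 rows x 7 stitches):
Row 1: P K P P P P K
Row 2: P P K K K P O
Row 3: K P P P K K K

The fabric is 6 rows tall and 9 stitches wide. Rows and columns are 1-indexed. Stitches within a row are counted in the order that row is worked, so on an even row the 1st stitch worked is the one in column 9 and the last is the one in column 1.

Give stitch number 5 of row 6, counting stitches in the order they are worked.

Row 6: (6-1) mod 3 = 2, so use chart row 3. Even row -> WS.
Chart row 3 tiled across columns 1-9: K P P P K K K K P
Wrong side: read the tiled row from column 9 down to 1 and exchange K with P (leave O, /).
Row 6 as worked: K P P P P K K K P
The 5th stitch worked is P.

== STITCH ==
P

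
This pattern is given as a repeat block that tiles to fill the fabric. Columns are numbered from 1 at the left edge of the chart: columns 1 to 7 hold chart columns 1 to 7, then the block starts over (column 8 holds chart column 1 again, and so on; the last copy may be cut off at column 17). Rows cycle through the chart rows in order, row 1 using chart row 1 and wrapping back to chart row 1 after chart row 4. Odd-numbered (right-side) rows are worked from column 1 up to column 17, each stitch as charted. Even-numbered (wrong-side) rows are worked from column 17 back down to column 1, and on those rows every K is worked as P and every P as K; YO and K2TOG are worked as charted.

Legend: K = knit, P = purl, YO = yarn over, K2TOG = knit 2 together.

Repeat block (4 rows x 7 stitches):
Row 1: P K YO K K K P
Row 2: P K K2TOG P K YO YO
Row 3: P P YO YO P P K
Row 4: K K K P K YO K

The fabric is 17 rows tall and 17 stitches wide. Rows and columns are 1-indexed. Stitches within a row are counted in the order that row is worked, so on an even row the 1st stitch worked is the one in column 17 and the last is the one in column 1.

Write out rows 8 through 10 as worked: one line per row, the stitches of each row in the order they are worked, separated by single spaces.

Rows as worked:
P P P P YO P K P P P P YO P K P P P
P K YO K K K P P K YO K K K P P K YO
K2TOG P K YO YO P K K2TOG P K YO YO P K K2TOG P K

Derivation:
Row 8: chart row 4, WS - tiled (columns 1-17): K K K P K YO K K K K P K YO K K K K; work from column 17 back to 1 with K<->P swapped.
Row 9: chart row 1, RS - tile across columns 1-17 and work as-is.
Row 10: chart row 2, WS - tiled (columns 1-17): P K K2TOG P K YO YO P K K2TOG P K YO YO P K K2TOG; work from column 17 back to 1 with K<->P swapped.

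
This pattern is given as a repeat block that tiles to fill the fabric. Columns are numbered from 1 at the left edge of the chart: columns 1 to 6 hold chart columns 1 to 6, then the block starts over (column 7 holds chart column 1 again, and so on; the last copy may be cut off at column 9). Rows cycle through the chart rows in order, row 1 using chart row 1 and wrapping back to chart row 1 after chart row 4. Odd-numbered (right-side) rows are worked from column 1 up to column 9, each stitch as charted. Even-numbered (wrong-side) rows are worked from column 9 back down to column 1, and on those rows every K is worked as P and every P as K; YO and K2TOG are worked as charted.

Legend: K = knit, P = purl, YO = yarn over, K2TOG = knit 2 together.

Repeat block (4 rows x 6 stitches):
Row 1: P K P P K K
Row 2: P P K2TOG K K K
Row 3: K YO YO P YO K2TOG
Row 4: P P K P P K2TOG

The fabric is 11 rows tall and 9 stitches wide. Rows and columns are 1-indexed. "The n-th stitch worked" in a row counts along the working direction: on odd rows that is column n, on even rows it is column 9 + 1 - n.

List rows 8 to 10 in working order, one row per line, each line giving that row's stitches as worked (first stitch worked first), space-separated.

Rows as worked:
P K K K2TOG K K P K K
P K P P K K P K P
K2TOG K K P P P K2TOG K K

Derivation:
Row 8: chart row 4, WS - tiled (columns 1-9): P P K P P K2TOG P P K; work from column 9 back to 1 with K<->P swapped.
Row 9: chart row 1, RS - tile across columns 1-9 and work as-is.
Row 10: chart row 2, WS - tiled (columns 1-9): P P K2TOG K K K P P K2TOG; work from column 9 back to 1 with K<->P swapped.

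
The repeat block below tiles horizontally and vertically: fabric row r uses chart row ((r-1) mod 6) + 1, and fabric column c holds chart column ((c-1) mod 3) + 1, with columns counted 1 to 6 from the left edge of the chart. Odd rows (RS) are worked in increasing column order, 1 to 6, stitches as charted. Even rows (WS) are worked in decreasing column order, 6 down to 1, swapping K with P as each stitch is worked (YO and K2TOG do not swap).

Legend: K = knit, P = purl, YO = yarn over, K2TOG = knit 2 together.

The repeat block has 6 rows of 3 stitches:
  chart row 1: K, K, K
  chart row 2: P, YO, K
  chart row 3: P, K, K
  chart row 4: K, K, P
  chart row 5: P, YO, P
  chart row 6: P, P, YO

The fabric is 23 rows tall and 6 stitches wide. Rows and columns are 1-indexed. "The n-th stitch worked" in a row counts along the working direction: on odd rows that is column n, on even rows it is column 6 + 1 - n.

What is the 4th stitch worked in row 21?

Stitch:
P

Derivation:
For row 21: chart row = ((21-1) mod 6) + 1 = 3; this is a RS (odd) row.
Chart row 3 tiled across columns 1-6: P K K P K K
Right side: take the tiled row as-is (worked left to right from column 1).
Counting 4 along the worked row gives P.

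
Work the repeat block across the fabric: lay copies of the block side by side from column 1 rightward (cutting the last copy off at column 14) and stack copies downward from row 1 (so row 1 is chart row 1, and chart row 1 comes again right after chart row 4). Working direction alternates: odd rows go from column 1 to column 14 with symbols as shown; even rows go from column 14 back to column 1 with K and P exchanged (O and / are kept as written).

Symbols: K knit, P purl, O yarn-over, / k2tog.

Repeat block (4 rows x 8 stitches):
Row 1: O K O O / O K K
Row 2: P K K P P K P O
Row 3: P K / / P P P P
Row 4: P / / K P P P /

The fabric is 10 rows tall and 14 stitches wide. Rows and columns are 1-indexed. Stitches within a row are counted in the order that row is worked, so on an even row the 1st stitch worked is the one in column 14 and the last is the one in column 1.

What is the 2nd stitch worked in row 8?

Result:
K

Derivation:
For row 8: chart row = ((8-1) mod 4) + 1 = 4; this is a WS (even) row.
Chart row 4 tiled across columns 1-14: P / / K P P P / P / / K P P
WS: work from column 14 back to column 1 (reverse the tiled row), swapping K<->P (O and / unchanged).
Row 8 as worked: K K P / / K / K K K P / / K
Stitch 2 in working order -> K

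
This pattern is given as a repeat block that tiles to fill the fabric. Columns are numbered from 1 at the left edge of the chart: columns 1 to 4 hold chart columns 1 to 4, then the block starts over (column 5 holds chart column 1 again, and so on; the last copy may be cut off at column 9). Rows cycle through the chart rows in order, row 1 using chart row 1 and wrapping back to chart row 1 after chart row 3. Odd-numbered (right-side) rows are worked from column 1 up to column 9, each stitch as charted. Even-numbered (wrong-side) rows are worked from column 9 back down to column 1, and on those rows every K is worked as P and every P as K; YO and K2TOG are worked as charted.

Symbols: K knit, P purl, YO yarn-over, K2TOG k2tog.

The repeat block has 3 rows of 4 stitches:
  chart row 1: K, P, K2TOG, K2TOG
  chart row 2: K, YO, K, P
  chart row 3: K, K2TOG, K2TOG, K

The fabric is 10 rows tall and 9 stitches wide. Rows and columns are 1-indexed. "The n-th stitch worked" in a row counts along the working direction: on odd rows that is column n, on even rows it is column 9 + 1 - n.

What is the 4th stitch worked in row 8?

Row 8 uses chart row ((8-1) mod 3)+1 = 2. Row 8 is even, so WS.
Chart row 2 tiled across columns 1-9: K YO K P K YO K P K
Wrong side: read the tiled row from column 9 down to 1 and exchange K with P (leave YO, K2TOG).
Row 8 as worked: P K P YO P K P YO P
Counting 4 along the worked row gives YO.

Result:
YO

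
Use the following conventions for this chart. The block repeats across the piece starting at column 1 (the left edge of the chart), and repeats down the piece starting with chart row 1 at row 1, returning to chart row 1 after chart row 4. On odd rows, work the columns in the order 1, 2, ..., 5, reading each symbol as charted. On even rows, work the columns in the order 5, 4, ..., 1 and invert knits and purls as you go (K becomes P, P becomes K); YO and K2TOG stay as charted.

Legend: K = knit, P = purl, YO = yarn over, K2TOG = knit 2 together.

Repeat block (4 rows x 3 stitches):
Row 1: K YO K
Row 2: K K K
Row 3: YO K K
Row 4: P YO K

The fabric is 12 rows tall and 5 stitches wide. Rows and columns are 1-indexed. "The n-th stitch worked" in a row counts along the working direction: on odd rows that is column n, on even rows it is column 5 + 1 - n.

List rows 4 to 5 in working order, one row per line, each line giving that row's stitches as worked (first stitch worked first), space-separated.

Result:
YO K P YO K
K YO K K YO

Derivation:
Row 4: chart row 4, WS - tiled (columns 1-5): P YO K P YO; work from column 5 back to 1 with K<->P swapped.
Row 5: chart row 1, RS - tile across columns 1-5 and work as-is.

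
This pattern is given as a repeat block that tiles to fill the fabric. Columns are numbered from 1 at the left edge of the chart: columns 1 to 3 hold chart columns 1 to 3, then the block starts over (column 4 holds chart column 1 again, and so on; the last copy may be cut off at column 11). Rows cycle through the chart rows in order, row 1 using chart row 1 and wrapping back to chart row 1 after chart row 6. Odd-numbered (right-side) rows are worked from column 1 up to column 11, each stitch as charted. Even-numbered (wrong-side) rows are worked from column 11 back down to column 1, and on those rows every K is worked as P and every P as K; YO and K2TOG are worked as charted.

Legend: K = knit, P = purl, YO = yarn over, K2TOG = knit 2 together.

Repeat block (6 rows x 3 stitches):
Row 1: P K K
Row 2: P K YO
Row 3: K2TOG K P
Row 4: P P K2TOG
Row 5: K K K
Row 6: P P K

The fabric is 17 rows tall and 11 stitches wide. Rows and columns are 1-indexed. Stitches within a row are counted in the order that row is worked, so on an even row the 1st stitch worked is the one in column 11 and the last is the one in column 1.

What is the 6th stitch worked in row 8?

Result:
YO

Derivation:
Row 8: (8-1) mod 6 = 1, so use chart row 2. Even row -> WS.
Chart row 2 tiled across columns 1-11: P K YO P K YO P K YO P K
WS: work from column 11 back to column 1 (reverse the tiled row), swapping K<->P (YO and K2TOG unchanged).
Row 8 as worked: P K YO P K YO P K YO P K
Counting 6 along the worked row gives YO.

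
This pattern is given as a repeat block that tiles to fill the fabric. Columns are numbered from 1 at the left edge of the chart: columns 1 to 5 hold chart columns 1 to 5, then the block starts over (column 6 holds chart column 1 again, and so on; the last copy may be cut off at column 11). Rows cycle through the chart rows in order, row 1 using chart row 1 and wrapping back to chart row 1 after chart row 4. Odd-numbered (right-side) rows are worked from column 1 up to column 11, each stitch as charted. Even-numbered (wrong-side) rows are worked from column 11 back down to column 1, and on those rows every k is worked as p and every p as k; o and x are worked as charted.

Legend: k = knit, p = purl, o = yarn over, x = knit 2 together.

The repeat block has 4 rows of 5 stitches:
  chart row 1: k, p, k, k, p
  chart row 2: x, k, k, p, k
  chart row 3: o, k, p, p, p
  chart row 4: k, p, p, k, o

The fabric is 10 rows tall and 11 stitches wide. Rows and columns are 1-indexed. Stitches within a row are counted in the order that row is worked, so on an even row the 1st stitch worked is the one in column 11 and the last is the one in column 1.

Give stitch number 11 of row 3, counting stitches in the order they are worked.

Row 3 uses chart row ((3-1) mod 4)+1 = 3. Row 3 is odd, so RS.
Chart row 3 tiled across columns 1-11: o k p p p o k p p p o
RS: work column 1 to column 11, symbols as charted — the tiled row is the row as worked.
The 11th stitch worked is o.

== STITCH ==
o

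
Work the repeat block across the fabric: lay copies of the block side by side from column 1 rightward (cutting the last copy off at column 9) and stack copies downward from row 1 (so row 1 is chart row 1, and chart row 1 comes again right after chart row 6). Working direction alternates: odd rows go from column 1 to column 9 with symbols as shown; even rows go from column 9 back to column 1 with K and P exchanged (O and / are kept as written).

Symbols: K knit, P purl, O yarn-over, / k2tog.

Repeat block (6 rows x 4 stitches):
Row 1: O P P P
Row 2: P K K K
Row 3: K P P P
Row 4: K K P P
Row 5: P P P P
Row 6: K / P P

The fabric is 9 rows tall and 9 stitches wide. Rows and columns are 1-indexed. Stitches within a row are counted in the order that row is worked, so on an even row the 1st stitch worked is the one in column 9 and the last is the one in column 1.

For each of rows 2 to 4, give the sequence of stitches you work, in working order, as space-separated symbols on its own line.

Row 2: chart row 2, WS - tiled (columns 1-9): P K K K P K K K P; work from column 9 back to 1 with K<->P swapped.
Row 3: chart row 3, RS - tile across columns 1-9 and work as-is.
Row 4: chart row 4, WS - tiled (columns 1-9): K K P P K K P P K; work from column 9 back to 1 with K<->P swapped.

Result:
K P P P K P P P K
K P P P K P P P K
P K K P P K K P P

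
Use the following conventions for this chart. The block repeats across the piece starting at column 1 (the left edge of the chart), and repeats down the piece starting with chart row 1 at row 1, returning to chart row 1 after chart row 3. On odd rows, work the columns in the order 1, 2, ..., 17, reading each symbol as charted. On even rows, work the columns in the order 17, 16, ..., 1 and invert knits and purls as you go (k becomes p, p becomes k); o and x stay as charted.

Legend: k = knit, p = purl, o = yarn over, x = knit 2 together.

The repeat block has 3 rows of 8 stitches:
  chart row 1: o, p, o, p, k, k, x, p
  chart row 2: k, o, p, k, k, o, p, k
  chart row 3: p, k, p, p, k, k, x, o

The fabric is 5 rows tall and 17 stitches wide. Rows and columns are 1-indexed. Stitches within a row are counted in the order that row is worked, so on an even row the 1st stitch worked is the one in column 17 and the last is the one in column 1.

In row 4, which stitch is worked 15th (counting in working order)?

For row 4: chart row = ((4-1) mod 3) + 1 = 1; this is a WS (even) row.
Chart row 1 tiled across columns 1-17: o p o p k k x p o p o p k k x p o
Wrong side: read the tiled row from column 17 down to 1 and exchange k with p (leave o, x).
Row 4 as worked: o k x p p k o k o k x p p k o k o
Stitch 15 in working order -> o

== STITCH ==
o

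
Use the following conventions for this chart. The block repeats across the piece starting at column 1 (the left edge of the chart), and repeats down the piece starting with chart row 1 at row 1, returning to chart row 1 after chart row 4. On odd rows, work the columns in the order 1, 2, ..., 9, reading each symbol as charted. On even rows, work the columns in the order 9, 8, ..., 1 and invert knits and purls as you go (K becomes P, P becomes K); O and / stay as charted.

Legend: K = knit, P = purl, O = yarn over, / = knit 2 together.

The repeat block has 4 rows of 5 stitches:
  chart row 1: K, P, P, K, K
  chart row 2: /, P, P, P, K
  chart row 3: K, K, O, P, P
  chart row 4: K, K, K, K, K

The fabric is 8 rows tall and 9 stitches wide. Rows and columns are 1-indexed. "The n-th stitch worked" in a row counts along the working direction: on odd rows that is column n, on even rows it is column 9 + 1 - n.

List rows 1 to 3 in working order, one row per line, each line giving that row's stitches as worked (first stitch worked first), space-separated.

== ROWS AS WORKED ==
K P P K K K P P K
K K K / P K K K /
K K O P P K K O P

Derivation:
Row 1: chart row 1, RS - tile across columns 1-9 and work as-is.
Row 2: chart row 2, WS - tiled (columns 1-9): / P P P K / P P P; work from column 9 back to 1 with K<->P swapped.
Row 3: chart row 3, RS - tile across columns 1-9 and work as-is.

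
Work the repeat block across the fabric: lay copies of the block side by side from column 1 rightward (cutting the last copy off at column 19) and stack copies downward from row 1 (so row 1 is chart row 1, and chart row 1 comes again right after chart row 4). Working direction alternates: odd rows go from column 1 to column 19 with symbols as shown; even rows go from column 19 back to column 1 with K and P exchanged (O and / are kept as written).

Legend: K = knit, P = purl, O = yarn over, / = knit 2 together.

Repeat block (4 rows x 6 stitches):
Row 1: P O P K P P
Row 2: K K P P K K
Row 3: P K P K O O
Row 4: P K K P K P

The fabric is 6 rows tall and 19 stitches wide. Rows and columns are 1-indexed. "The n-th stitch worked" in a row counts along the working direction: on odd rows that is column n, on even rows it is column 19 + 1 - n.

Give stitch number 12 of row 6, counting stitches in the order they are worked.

For row 6: chart row = ((6-1) mod 4) + 1 = 2; this is a WS (even) row.
Chart row 2 tiled across columns 1-19: K K P P K K K K P P K K K K P P K K K
WS row: flip the tiled sequence (start at column 19) and apply K<->P; O and / stay.
Row 6 as worked: P P P K K P P P P K K P P P P K K P P
The 12th stitch worked is P.

Stitch:
P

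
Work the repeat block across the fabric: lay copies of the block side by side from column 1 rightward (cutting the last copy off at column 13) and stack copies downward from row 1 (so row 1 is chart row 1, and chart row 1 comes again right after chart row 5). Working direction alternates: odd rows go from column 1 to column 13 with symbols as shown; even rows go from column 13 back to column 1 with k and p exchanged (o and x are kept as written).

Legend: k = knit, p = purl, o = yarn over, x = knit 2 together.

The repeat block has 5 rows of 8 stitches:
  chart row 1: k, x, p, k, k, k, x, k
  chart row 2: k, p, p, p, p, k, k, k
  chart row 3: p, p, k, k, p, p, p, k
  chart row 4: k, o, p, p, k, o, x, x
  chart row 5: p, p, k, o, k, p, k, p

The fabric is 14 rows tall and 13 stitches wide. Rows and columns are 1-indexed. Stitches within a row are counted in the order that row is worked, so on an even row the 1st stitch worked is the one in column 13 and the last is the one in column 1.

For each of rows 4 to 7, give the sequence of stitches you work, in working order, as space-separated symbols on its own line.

== ROWS AS WORKED ==
p k k o p x x o p k k o p
p p k o k p k p p p k o k
p p k x p p x p p p k x p
k p p p p k k k k p p p p

Derivation:
Row 4: chart row 4, WS - tiled (columns 1-13): k o p p k o x x k o p p k; work from column 13 back to 1 with k<->p swapped.
Row 5: chart row 5, RS - tile across columns 1-13 and work as-is.
Row 6: chart row 1, WS - tiled (columns 1-13): k x p k k k x k k x p k k; work from column 13 back to 1 with k<->p swapped.
Row 7: chart row 2, RS - tile across columns 1-13 and work as-is.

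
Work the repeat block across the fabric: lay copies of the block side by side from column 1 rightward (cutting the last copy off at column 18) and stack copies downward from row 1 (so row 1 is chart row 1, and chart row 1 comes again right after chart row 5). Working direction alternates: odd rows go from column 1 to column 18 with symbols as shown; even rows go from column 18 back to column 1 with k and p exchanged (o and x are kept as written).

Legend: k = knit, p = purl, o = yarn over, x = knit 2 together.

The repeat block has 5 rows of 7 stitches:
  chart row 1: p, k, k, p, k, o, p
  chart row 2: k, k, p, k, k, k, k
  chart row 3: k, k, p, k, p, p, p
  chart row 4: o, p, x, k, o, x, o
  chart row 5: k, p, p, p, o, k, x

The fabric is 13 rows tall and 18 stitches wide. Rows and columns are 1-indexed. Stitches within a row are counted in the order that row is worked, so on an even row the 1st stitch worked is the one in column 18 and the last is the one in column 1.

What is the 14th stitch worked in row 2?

For row 2: chart row = ((2-1) mod 5) + 1 = 2; this is a WS (even) row.
Chart row 2 tiled across columns 1-18: k k p k k k k k k p k k k k k k p k
Wrong side: read the tiled row from column 18 down to 1 and exchange k with p (leave o, x).
Row 2 as worked: p k p p p p p p k p p p p p p k p p
Stitch 14 in working order -> p

Stitch:
p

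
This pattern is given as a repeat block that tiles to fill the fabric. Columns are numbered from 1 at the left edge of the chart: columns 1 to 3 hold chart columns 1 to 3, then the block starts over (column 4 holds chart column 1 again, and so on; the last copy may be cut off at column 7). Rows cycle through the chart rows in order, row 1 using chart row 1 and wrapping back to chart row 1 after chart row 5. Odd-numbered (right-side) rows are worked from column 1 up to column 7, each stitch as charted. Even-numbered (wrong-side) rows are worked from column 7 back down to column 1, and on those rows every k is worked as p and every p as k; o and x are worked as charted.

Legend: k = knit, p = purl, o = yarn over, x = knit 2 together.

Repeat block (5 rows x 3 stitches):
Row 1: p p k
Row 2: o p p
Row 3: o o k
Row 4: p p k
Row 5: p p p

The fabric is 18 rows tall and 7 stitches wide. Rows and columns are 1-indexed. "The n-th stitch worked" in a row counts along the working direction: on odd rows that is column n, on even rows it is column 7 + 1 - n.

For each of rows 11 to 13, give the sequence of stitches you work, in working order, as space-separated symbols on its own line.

Result:
p p k p p k p
o k k o k k o
o o k o o k o

Derivation:
Row 11: chart row 1, RS - tile across columns 1-7 and work as-is.
Row 12: chart row 2, WS - tiled (columns 1-7): o p p o p p o; work from column 7 back to 1 with k<->p swapped.
Row 13: chart row 3, RS - tile across columns 1-7 and work as-is.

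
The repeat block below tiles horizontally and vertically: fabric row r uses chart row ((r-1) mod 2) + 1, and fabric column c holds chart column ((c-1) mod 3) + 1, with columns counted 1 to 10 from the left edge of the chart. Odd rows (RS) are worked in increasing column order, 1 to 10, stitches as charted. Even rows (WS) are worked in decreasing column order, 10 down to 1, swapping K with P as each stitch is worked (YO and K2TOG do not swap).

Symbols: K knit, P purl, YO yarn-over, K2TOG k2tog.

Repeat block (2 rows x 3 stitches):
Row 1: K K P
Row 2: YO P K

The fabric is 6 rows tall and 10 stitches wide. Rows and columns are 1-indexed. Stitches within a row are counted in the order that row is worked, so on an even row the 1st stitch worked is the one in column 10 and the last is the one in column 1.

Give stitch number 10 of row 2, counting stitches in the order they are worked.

Result:
YO

Derivation:
Row 2: (2-1) mod 2 = 1, so use chart row 2. Even row -> WS.
Chart row 2 tiled across columns 1-10: YO P K YO P K YO P K YO
WS row: flip the tiled sequence (start at column 10) and apply K<->P; YO and K2TOG stay.
Row 2 as worked: YO P K YO P K YO P K YO
Stitch 10 in working order -> YO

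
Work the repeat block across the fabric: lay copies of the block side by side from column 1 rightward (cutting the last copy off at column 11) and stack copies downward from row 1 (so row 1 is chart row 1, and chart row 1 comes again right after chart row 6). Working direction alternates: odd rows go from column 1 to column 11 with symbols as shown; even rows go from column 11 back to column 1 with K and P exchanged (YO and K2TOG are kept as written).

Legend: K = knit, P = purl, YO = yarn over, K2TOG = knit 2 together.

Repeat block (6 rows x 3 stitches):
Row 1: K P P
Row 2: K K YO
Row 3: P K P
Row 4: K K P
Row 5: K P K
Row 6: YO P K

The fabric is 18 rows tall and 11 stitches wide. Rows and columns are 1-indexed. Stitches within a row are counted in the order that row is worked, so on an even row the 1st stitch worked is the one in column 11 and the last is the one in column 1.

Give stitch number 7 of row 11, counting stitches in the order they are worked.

For row 11: chart row = ((11-1) mod 6) + 1 = 5; this is a RS (odd) row.
Chart row 5 tiled across columns 1-11: K P K K P K K P K K P
RS row: no reversal, no swap; stitch n worked = column n.
Counting 7 along the worked row gives K.

Stitch:
K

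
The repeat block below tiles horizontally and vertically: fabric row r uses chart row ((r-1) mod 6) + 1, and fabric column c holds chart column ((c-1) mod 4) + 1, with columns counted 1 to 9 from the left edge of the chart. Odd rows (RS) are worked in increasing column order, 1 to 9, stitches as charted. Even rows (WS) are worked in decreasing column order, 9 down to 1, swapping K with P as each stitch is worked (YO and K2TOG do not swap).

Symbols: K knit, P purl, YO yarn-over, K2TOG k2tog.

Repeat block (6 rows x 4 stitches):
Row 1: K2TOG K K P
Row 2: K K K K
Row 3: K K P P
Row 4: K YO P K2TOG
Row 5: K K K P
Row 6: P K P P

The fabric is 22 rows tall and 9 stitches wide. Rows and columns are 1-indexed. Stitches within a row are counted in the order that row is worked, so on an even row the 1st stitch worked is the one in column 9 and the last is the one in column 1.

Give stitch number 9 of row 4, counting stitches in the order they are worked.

Row 4 uses chart row ((4-1) mod 6)+1 = 4. Row 4 is even, so WS.
Chart row 4 tiled across columns 1-9: K YO P K2TOG K YO P K2TOG K
WS: work from column 9 back to column 1 (reverse the tiled row), swapping K<->P (YO and K2TOG unchanged).
Row 4 as worked: P K2TOG K YO P K2TOG K YO P
The 9th stitch worked is P.

Result:
P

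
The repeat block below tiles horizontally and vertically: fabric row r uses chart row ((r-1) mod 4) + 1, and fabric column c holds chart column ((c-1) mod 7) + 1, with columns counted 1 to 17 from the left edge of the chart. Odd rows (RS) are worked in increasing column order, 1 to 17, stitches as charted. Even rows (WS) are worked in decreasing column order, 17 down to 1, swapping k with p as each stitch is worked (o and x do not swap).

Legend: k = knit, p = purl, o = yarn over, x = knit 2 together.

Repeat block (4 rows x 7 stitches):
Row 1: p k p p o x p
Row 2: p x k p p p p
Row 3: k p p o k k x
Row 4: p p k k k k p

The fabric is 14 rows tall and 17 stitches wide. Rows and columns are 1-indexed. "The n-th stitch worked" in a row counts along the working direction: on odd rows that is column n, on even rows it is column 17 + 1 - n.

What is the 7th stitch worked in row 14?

Row 14: (14-1) mod 4 = 1, so use chart row 2. Even row -> WS.
Chart row 2 tiled across columns 1-17: p x k p p p p p x k p p p p p x k
WS row: flip the tiled sequence (start at column 17) and apply k<->p; o and x stay.
Row 14 as worked: p x k k k k k p x k k k k k p x k
Counting 7 along the worked row gives k.

== STITCH ==
k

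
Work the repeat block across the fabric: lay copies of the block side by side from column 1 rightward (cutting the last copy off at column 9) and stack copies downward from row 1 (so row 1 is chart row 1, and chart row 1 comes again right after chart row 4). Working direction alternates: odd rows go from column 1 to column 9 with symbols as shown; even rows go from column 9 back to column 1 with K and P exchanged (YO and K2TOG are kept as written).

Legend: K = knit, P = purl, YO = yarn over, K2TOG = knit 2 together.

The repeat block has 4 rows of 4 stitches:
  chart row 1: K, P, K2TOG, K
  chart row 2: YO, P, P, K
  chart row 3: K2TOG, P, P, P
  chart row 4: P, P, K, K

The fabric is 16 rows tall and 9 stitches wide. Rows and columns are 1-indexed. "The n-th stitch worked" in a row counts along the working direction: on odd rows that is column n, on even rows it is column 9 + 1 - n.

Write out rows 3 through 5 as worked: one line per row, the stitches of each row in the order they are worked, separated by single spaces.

Result:
K2TOG P P P K2TOG P P P K2TOG
K P P K K P P K K
K P K2TOG K K P K2TOG K K

Derivation:
Row 3: chart row 3, RS - tile across columns 1-9 and work as-is.
Row 4: chart row 4, WS - tiled (columns 1-9): P P K K P P K K P; work from column 9 back to 1 with K<->P swapped.
Row 5: chart row 1, RS - tile across columns 1-9 and work as-is.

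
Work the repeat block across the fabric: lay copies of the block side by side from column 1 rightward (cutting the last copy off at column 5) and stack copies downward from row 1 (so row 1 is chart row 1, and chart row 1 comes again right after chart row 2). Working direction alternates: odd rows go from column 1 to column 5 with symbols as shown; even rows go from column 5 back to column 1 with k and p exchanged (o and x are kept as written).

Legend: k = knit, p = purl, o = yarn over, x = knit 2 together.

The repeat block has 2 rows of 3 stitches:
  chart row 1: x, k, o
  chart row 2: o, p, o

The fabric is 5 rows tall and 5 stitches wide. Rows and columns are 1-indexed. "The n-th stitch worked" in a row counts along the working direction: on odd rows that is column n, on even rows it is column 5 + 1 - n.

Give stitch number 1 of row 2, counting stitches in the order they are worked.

For row 2: chart row = ((2-1) mod 2) + 1 = 2; this is a WS (even) row.
Chart row 2 tiled across columns 1-5: o p o o p
Wrong side: read the tiled row from column 5 down to 1 and exchange k with p (leave o, x).
Row 2 as worked: k o o k o
Stitch 1 in working order -> k

== STITCH ==
k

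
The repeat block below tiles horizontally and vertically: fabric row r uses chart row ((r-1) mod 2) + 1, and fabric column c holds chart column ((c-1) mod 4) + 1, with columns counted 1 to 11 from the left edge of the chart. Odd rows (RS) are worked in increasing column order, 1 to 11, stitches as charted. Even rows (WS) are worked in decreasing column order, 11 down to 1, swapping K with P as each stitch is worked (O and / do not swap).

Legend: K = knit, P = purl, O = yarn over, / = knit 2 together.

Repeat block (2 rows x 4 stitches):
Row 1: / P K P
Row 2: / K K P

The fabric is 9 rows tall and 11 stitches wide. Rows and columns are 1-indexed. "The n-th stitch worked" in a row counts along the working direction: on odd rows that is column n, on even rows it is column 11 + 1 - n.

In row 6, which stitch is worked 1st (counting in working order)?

Result:
P

Derivation:
For row 6: chart row = ((6-1) mod 2) + 1 = 2; this is a WS (even) row.
Chart row 2 tiled across columns 1-11: / K K P / K K P / K K
WS: work from column 11 back to column 1 (reverse the tiled row), swapping K<->P (O and / unchanged).
Row 6 as worked: P P / K P P / K P P /
Counting 1 along the worked row gives P.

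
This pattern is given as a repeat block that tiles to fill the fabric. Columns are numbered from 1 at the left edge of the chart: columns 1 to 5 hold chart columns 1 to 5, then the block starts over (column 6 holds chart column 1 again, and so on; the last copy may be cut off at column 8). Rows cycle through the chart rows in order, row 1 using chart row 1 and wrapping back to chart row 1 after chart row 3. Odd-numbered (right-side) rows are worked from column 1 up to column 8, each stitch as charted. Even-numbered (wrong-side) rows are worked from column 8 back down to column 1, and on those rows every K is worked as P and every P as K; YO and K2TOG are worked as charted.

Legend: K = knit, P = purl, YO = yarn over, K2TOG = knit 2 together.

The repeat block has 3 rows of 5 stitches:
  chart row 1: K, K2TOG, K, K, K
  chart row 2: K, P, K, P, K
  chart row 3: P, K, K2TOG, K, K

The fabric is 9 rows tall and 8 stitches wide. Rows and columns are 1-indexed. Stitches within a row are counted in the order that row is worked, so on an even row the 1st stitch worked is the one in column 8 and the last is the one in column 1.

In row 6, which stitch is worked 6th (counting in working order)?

== STITCH ==
K2TOG

Derivation:
Row 6: (6-1) mod 3 = 2, so use chart row 3. Even row -> WS.
Chart row 3 tiled across columns 1-8: P K K2TOG K K P K K2TOG
WS row: flip the tiled sequence (start at column 8) and apply K<->P; YO and K2TOG stay.
Row 6 as worked: K2TOG P K P P K2TOG P K
Counting 6 along the worked row gives K2TOG.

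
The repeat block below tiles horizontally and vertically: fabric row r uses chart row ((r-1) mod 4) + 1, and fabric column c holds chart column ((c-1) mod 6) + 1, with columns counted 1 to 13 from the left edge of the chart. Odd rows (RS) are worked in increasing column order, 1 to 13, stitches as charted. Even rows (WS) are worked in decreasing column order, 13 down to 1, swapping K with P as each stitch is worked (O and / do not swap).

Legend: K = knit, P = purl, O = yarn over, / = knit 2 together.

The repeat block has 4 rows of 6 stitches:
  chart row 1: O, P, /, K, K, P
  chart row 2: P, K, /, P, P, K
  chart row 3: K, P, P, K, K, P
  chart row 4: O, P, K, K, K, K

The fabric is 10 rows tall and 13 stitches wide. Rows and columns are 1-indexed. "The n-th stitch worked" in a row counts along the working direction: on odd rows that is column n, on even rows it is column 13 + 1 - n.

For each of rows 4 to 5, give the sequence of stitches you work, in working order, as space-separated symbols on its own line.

== ROWS AS WORKED ==
O P P P P K O P P P P K O
O P / K K P O P / K K P O

Derivation:
Row 4: chart row 4, WS - tiled (columns 1-13): O P K K K K O P K K K K O; work from column 13 back to 1 with K<->P swapped.
Row 5: chart row 1, RS - tile across columns 1-13 and work as-is.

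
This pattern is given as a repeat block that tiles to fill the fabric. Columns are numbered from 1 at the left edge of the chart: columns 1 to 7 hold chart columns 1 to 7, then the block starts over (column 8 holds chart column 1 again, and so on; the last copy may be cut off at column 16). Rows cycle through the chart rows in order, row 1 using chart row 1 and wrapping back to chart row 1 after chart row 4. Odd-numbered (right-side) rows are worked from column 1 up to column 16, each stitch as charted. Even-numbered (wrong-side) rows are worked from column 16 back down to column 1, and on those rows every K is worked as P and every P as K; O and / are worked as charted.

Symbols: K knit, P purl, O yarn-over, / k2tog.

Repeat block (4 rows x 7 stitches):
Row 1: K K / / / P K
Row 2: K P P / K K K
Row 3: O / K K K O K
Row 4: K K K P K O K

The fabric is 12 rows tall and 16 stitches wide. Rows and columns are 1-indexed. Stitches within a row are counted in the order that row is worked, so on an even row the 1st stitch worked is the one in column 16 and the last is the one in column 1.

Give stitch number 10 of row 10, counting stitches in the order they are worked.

For row 10: chart row = ((10-1) mod 4) + 1 = 2; this is a WS (even) row.
Chart row 2 tiled across columns 1-16: K P P / K K K K P P / K K K K P
WS: work from column 16 back to column 1 (reverse the tiled row), swapping K<->P (O and / unchanged).
Row 10 as worked: K P P P P / K K P P P P / K K P
The 10th stitch worked is P.

Result:
P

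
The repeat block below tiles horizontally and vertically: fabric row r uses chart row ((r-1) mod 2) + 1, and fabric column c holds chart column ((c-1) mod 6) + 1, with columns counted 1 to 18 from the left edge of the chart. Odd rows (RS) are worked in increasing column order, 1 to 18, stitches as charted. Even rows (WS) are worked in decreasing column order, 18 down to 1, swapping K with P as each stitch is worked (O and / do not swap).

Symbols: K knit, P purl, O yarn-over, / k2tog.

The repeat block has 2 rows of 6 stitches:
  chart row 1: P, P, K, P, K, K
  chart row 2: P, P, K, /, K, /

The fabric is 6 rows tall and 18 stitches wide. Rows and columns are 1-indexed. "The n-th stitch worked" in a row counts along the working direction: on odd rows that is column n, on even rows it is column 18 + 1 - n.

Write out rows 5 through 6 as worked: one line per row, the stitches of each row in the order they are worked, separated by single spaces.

Rows as worked:
P P K P K K P P K P K K P P K P K K
/ P / P K K / P / P K K / P / P K K

Derivation:
Row 5: chart row 1, RS - tile across columns 1-18 and work as-is.
Row 6: chart row 2, WS - tiled (columns 1-18): P P K / K / P P K / K / P P K / K /; work from column 18 back to 1 with K<->P swapped.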